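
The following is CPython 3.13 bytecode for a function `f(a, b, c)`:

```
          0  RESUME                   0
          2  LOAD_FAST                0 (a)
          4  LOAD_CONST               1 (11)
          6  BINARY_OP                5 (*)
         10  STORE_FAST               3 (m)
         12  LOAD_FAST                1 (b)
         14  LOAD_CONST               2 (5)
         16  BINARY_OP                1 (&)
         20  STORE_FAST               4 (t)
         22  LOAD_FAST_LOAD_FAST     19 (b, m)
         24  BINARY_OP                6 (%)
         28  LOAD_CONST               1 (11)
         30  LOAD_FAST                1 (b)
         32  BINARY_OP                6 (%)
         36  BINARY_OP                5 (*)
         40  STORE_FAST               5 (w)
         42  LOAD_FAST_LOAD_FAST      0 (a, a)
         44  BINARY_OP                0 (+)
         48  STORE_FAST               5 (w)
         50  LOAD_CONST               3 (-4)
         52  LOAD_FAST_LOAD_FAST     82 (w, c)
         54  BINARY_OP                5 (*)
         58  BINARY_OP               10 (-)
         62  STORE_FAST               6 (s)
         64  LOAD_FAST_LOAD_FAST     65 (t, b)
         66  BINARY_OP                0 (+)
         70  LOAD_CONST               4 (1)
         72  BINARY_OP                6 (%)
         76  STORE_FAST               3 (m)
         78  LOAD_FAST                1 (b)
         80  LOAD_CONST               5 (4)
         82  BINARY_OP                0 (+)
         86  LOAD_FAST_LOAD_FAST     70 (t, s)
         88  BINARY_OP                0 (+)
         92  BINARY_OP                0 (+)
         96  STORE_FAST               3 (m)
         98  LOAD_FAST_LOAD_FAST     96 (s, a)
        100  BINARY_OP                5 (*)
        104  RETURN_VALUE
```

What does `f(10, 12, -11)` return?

2160

LOAD_FAST a → push 10. Stack: [10]
LOAD_CONST → push 11. Stack: [10, 11]
BINARY_OP * → 10 * 11 = 110. Stack: [110]
STORE_FAST m → m=110. Stack: []
LOAD_FAST b → push 12. Stack: [12]
LOAD_CONST → push 5. Stack: [12, 5]
BINARY_OP & → 12 & 5 = 4. Stack: [4]
STORE_FAST t → t=4. Stack: []
LOAD_FAST_LOAD_FAST b,m → push 12,110. Stack: [12, 110]
BINARY_OP % → 12 % 110 = 12. Stack: [12]
LOAD_CONST → push 11. Stack: [12, 11]
LOAD_FAST b → push 12. Stack: [12, 11, 12]
BINARY_OP % → 11 % 12 = 11. Stack: [12, 11]
BINARY_OP * → 12 * 11 = 132. Stack: [132]
STORE_FAST w → w=132. Stack: []
LOAD_FAST_LOAD_FAST a,a → push 10,10. Stack: [10, 10]
BINARY_OP + → 10 + 10 = 20. Stack: [20]
STORE_FAST w → w=20. Stack: []
LOAD_CONST → push -4. Stack: [-4]
LOAD_FAST_LOAD_FAST w,c → push 20,-11. Stack: [-4, 20, -11]
BINARY_OP * → 20 * -11 = -220. Stack: [-4, -220]
BINARY_OP - → -4 - -220 = 216. Stack: [216]
STORE_FAST s → s=216. Stack: []
LOAD_FAST_LOAD_FAST t,b → push 4,12. Stack: [4, 12]
BINARY_OP + → 4 + 12 = 16. Stack: [16]
LOAD_CONST → push 1. Stack: [16, 1]
BINARY_OP % → 16 % 1 = 0. Stack: [0]
STORE_FAST m → m=0. Stack: []
LOAD_FAST b → push 12. Stack: [12]
LOAD_CONST → push 4. Stack: [12, 4]
BINARY_OP + → 12 + 4 = 16. Stack: [16]
LOAD_FAST_LOAD_FAST t,s → push 4,216. Stack: [16, 4, 216]
BINARY_OP + → 4 + 216 = 220. Stack: [16, 220]
BINARY_OP + → 16 + 220 = 236. Stack: [236]
STORE_FAST m → m=236. Stack: []
LOAD_FAST_LOAD_FAST s,a → push 216,10. Stack: [216, 10]
BINARY_OP * → 216 * 10 = 2160. Stack: [2160]
RETURN_VALUE → return 2160.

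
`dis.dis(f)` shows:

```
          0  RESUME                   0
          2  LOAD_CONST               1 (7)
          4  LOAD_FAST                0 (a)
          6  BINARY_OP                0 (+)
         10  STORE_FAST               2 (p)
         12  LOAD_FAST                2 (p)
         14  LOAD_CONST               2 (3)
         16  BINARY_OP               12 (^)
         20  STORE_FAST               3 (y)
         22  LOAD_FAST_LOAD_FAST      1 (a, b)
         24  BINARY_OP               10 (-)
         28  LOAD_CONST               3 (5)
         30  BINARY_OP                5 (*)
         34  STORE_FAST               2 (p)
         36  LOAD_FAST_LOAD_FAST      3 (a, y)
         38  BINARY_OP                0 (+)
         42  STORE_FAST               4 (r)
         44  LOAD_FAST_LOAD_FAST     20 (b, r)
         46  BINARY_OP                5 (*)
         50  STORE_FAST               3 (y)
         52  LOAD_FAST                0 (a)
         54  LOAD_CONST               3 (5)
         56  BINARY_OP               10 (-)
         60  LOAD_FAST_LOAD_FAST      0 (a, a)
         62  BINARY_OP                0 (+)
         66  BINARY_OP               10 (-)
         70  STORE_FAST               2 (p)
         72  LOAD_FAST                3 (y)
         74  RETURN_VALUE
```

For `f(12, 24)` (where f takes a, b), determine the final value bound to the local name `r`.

LOAD_CONST → push 7. Stack: [7]
LOAD_FAST a → push 12. Stack: [7, 12]
BINARY_OP + → 7 + 12 = 19. Stack: [19]
STORE_FAST p → p=19. Stack: []
LOAD_FAST p → push 19. Stack: [19]
LOAD_CONST → push 3. Stack: [19, 3]
BINARY_OP ^ → 19 ^ 3 = 16. Stack: [16]
STORE_FAST y → y=16. Stack: []
LOAD_FAST_LOAD_FAST a,b → push 12,24. Stack: [12, 24]
BINARY_OP - → 12 - 24 = -12. Stack: [-12]
LOAD_CONST → push 5. Stack: [-12, 5]
BINARY_OP * → -12 * 5 = -60. Stack: [-60]
STORE_FAST p → p=-60. Stack: []
LOAD_FAST_LOAD_FAST a,y → push 12,16. Stack: [12, 16]
BINARY_OP + → 12 + 16 = 28. Stack: [28]
STORE_FAST r → r=28. Stack: []
LOAD_FAST_LOAD_FAST b,r → push 24,28. Stack: [24, 28]
BINARY_OP * → 24 * 28 = 672. Stack: [672]
STORE_FAST y → y=672. Stack: []
LOAD_FAST a → push 12. Stack: [12]
LOAD_CONST → push 5. Stack: [12, 5]
BINARY_OP - → 12 - 5 = 7. Stack: [7]
LOAD_FAST_LOAD_FAST a,a → push 12,12. Stack: [7, 12, 12]
BINARY_OP + → 12 + 12 = 24. Stack: [7, 24]
BINARY_OP - → 7 - 24 = -17. Stack: [-17]
STORE_FAST p → p=-17. Stack: []
LOAD_FAST y → push 672. Stack: [672]
RETURN_VALUE → return 672.

28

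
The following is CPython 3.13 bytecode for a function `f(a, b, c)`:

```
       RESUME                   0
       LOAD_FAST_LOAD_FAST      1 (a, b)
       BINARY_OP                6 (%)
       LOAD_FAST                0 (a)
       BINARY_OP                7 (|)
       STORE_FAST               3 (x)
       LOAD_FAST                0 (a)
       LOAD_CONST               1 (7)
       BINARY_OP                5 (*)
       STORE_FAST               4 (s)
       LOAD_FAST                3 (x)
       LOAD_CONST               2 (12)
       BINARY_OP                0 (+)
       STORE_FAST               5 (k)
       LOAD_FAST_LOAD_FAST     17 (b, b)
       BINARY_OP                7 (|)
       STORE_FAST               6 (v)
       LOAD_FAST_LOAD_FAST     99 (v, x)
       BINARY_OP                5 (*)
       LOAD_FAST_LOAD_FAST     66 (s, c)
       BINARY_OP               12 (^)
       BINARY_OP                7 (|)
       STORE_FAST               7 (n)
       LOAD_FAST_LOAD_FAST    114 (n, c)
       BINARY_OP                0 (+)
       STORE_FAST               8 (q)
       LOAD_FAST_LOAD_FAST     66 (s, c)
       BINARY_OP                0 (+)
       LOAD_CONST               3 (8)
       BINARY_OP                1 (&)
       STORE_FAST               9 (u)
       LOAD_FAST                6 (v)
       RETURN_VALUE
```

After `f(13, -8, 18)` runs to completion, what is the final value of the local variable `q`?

LOAD_FAST_LOAD_FAST a,b → push 13,-8. Stack: [13, -8]
BINARY_OP % → 13 % -8 = -3. Stack: [-3]
LOAD_FAST a → push 13. Stack: [-3, 13]
BINARY_OP | → -3 | 13 = -3. Stack: [-3]
STORE_FAST x → x=-3. Stack: []
LOAD_FAST a → push 13. Stack: [13]
LOAD_CONST → push 7. Stack: [13, 7]
BINARY_OP * → 13 * 7 = 91. Stack: [91]
STORE_FAST s → s=91. Stack: []
LOAD_FAST x → push -3. Stack: [-3]
LOAD_CONST → push 12. Stack: [-3, 12]
BINARY_OP + → -3 + 12 = 9. Stack: [9]
STORE_FAST k → k=9. Stack: []
LOAD_FAST_LOAD_FAST b,b → push -8,-8. Stack: [-8, -8]
BINARY_OP | → -8 | -8 = -8. Stack: [-8]
STORE_FAST v → v=-8. Stack: []
LOAD_FAST_LOAD_FAST v,x → push -8,-3. Stack: [-8, -3]
BINARY_OP * → -8 * -3 = 24. Stack: [24]
LOAD_FAST_LOAD_FAST s,c → push 91,18. Stack: [24, 91, 18]
BINARY_OP ^ → 91 ^ 18 = 73. Stack: [24, 73]
BINARY_OP | → 24 | 73 = 89. Stack: [89]
STORE_FAST n → n=89. Stack: []
LOAD_FAST_LOAD_FAST n,c → push 89,18. Stack: [89, 18]
BINARY_OP + → 89 + 18 = 107. Stack: [107]
STORE_FAST q → q=107. Stack: []
LOAD_FAST_LOAD_FAST s,c → push 91,18. Stack: [91, 18]
BINARY_OP + → 91 + 18 = 109. Stack: [109]
LOAD_CONST → push 8. Stack: [109, 8]
BINARY_OP & → 109 & 8 = 8. Stack: [8]
STORE_FAST u → u=8. Stack: []
LOAD_FAST v → push -8. Stack: [-8]
RETURN_VALUE → return -8.

107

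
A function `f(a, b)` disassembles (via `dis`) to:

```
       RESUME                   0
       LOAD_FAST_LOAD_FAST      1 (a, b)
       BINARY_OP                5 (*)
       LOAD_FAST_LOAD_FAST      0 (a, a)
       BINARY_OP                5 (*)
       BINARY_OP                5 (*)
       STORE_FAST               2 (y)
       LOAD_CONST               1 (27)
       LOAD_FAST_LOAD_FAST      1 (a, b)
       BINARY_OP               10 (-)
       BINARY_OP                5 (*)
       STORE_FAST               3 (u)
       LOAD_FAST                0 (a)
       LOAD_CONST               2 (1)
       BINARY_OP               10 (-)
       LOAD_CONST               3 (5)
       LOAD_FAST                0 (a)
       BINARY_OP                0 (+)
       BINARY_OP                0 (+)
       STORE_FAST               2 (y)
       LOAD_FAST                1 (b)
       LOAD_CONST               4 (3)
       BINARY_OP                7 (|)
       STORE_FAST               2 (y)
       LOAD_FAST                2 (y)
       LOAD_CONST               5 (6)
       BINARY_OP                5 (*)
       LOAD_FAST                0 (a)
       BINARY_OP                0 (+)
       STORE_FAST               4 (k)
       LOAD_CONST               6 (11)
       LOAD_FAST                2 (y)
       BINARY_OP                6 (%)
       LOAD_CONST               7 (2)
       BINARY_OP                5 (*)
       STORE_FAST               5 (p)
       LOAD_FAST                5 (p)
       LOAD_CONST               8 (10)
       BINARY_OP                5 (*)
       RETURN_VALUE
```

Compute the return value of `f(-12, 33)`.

LOAD_FAST_LOAD_FAST a,b → push -12,33. Stack: [-12, 33]
BINARY_OP * → -12 * 33 = -396. Stack: [-396]
LOAD_FAST_LOAD_FAST a,a → push -12,-12. Stack: [-396, -12, -12]
BINARY_OP * → -12 * -12 = 144. Stack: [-396, 144]
BINARY_OP * → -396 * 144 = -57024. Stack: [-57024]
STORE_FAST y → y=-57024. Stack: []
LOAD_CONST → push 27. Stack: [27]
LOAD_FAST_LOAD_FAST a,b → push -12,33. Stack: [27, -12, 33]
BINARY_OP - → -12 - 33 = -45. Stack: [27, -45]
BINARY_OP * → 27 * -45 = -1215. Stack: [-1215]
STORE_FAST u → u=-1215. Stack: []
LOAD_FAST a → push -12. Stack: [-12]
LOAD_CONST → push 1. Stack: [-12, 1]
BINARY_OP - → -12 - 1 = -13. Stack: [-13]
LOAD_CONST → push 5. Stack: [-13, 5]
LOAD_FAST a → push -12. Stack: [-13, 5, -12]
BINARY_OP + → 5 + -12 = -7. Stack: [-13, -7]
BINARY_OP + → -13 + -7 = -20. Stack: [-20]
STORE_FAST y → y=-20. Stack: []
LOAD_FAST b → push 33. Stack: [33]
LOAD_CONST → push 3. Stack: [33, 3]
BINARY_OP | → 33 | 3 = 35. Stack: [35]
STORE_FAST y → y=35. Stack: []
LOAD_FAST y → push 35. Stack: [35]
LOAD_CONST → push 6. Stack: [35, 6]
BINARY_OP * → 35 * 6 = 210. Stack: [210]
LOAD_FAST a → push -12. Stack: [210, -12]
BINARY_OP + → 210 + -12 = 198. Stack: [198]
STORE_FAST k → k=198. Stack: []
LOAD_CONST → push 11. Stack: [11]
LOAD_FAST y → push 35. Stack: [11, 35]
BINARY_OP % → 11 % 35 = 11. Stack: [11]
LOAD_CONST → push 2. Stack: [11, 2]
BINARY_OP * → 11 * 2 = 22. Stack: [22]
STORE_FAST p → p=22. Stack: []
LOAD_FAST p → push 22. Stack: [22]
LOAD_CONST → push 10. Stack: [22, 10]
BINARY_OP * → 22 * 10 = 220. Stack: [220]
RETURN_VALUE → return 220.

220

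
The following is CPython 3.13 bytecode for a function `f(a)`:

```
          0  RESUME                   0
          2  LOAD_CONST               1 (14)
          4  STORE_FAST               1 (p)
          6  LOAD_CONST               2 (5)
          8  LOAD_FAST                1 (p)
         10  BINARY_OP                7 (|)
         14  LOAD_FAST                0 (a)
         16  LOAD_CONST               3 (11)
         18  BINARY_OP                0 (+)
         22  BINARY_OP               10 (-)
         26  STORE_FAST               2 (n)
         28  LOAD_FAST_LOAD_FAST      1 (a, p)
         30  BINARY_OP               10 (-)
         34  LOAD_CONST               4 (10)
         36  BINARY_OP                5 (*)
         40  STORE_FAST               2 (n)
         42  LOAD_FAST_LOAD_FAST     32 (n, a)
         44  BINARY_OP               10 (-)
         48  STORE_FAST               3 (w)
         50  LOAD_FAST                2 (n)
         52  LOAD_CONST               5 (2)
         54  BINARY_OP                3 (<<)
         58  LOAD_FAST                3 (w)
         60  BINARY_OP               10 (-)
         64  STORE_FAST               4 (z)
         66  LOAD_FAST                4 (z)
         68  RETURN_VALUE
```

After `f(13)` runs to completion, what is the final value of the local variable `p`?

LOAD_CONST → push 14. Stack: [14]
STORE_FAST p → p=14. Stack: []
LOAD_CONST → push 5. Stack: [5]
LOAD_FAST p → push 14. Stack: [5, 14]
BINARY_OP | → 5 | 14 = 15. Stack: [15]
LOAD_FAST a → push 13. Stack: [15, 13]
LOAD_CONST → push 11. Stack: [15, 13, 11]
BINARY_OP + → 13 + 11 = 24. Stack: [15, 24]
BINARY_OP - → 15 - 24 = -9. Stack: [-9]
STORE_FAST n → n=-9. Stack: []
LOAD_FAST_LOAD_FAST a,p → push 13,14. Stack: [13, 14]
BINARY_OP - → 13 - 14 = -1. Stack: [-1]
LOAD_CONST → push 10. Stack: [-1, 10]
BINARY_OP * → -1 * 10 = -10. Stack: [-10]
STORE_FAST n → n=-10. Stack: []
LOAD_FAST_LOAD_FAST n,a → push -10,13. Stack: [-10, 13]
BINARY_OP - → -10 - 13 = -23. Stack: [-23]
STORE_FAST w → w=-23. Stack: []
LOAD_FAST n → push -10. Stack: [-10]
LOAD_CONST → push 2. Stack: [-10, 2]
BINARY_OP << → -10 << 2 = -40. Stack: [-40]
LOAD_FAST w → push -23. Stack: [-40, -23]
BINARY_OP - → -40 - -23 = -17. Stack: [-17]
STORE_FAST z → z=-17. Stack: []
LOAD_FAST z → push -17. Stack: [-17]
RETURN_VALUE → return -17.

14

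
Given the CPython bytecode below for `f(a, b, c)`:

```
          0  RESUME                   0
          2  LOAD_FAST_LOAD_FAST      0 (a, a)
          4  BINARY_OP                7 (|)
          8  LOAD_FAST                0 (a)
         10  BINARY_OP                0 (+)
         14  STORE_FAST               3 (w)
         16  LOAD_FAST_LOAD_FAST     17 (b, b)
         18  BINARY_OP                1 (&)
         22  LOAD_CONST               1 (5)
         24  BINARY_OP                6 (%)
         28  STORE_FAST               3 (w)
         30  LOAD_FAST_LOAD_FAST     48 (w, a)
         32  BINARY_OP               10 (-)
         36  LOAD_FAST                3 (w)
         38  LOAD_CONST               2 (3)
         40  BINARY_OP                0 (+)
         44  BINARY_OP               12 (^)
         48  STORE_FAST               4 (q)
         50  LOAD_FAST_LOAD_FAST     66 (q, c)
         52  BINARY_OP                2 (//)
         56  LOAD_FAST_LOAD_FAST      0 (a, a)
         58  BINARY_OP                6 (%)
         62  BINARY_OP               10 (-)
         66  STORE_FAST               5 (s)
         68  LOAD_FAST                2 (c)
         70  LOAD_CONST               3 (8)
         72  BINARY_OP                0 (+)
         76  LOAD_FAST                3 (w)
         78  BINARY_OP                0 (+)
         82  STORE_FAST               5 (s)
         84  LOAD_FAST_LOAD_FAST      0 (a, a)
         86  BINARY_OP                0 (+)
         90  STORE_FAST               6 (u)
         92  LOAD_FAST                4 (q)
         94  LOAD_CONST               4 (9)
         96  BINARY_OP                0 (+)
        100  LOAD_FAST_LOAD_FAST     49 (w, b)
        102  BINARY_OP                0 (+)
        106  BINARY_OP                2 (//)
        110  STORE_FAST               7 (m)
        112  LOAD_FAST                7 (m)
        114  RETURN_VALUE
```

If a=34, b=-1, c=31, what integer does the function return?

LOAD_FAST_LOAD_FAST a,a → push 34,34. Stack: [34, 34]
BINARY_OP | → 34 | 34 = 34. Stack: [34]
LOAD_FAST a → push 34. Stack: [34, 34]
BINARY_OP + → 34 + 34 = 68. Stack: [68]
STORE_FAST w → w=68. Stack: []
LOAD_FAST_LOAD_FAST b,b → push -1,-1. Stack: [-1, -1]
BINARY_OP & → -1 & -1 = -1. Stack: [-1]
LOAD_CONST → push 5. Stack: [-1, 5]
BINARY_OP % → -1 % 5 = 4. Stack: [4]
STORE_FAST w → w=4. Stack: []
LOAD_FAST_LOAD_FAST w,a → push 4,34. Stack: [4, 34]
BINARY_OP - → 4 - 34 = -30. Stack: [-30]
LOAD_FAST w → push 4. Stack: [-30, 4]
LOAD_CONST → push 3. Stack: [-30, 4, 3]
BINARY_OP + → 4 + 3 = 7. Stack: [-30, 7]
BINARY_OP ^ → -30 ^ 7 = -27. Stack: [-27]
STORE_FAST q → q=-27. Stack: []
LOAD_FAST_LOAD_FAST q,c → push -27,31. Stack: [-27, 31]
BINARY_OP // → -27 // 31 = -1. Stack: [-1]
LOAD_FAST_LOAD_FAST a,a → push 34,34. Stack: [-1, 34, 34]
BINARY_OP % → 34 % 34 = 0. Stack: [-1, 0]
BINARY_OP - → -1 - 0 = -1. Stack: [-1]
STORE_FAST s → s=-1. Stack: []
LOAD_FAST c → push 31. Stack: [31]
LOAD_CONST → push 8. Stack: [31, 8]
BINARY_OP + → 31 + 8 = 39. Stack: [39]
LOAD_FAST w → push 4. Stack: [39, 4]
BINARY_OP + → 39 + 4 = 43. Stack: [43]
STORE_FAST s → s=43. Stack: []
LOAD_FAST_LOAD_FAST a,a → push 34,34. Stack: [34, 34]
BINARY_OP + → 34 + 34 = 68. Stack: [68]
STORE_FAST u → u=68. Stack: []
LOAD_FAST q → push -27. Stack: [-27]
LOAD_CONST → push 9. Stack: [-27, 9]
BINARY_OP + → -27 + 9 = -18. Stack: [-18]
LOAD_FAST_LOAD_FAST w,b → push 4,-1. Stack: [-18, 4, -1]
BINARY_OP + → 4 + -1 = 3. Stack: [-18, 3]
BINARY_OP // → -18 // 3 = -6. Stack: [-6]
STORE_FAST m → m=-6. Stack: []
LOAD_FAST m → push -6. Stack: [-6]
RETURN_VALUE → return -6.

-6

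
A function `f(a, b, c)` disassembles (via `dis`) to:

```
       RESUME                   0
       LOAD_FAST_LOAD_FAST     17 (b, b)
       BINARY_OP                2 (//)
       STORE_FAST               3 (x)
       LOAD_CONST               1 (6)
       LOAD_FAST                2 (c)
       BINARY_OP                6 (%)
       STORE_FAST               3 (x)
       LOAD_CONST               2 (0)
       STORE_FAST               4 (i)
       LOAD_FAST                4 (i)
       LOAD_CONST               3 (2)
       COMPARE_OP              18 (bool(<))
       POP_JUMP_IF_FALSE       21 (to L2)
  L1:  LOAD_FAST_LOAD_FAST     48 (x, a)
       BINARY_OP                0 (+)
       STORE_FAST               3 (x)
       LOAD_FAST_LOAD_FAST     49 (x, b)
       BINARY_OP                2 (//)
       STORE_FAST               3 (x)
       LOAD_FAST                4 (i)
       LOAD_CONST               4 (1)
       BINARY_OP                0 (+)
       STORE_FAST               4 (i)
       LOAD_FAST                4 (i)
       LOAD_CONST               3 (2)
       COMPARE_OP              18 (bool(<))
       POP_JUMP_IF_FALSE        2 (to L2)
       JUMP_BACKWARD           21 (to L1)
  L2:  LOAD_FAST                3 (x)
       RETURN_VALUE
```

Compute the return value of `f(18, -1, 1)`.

0

LOAD_FAST_LOAD_FAST b,b → push -1,-1. Stack: [-1, -1]
BINARY_OP // → -1 // -1 = 1. Stack: [1]
STORE_FAST x → x=1. Stack: []
LOAD_CONST → push 6. Stack: [6]
LOAD_FAST c → push 1. Stack: [6, 1]
BINARY_OP % → 6 % 1 = 0. Stack: [0]
STORE_FAST x → x=0. Stack: []
LOAD_CONST → push 0. Stack: [0]
STORE_FAST i → i=0. Stack: []
LOAD_FAST i → push 0. Stack: [0]
LOAD_CONST → push 2. Stack: [0, 2]
COMPARE_OP bool(<) → 0 vs 2 = True. Stack: [True]
POP_JUMP_IF_FALSE → pop True; no jump. Stack: []
LOAD_FAST_LOAD_FAST x,a → push 0,18. Stack: [0, 18]
BINARY_OP + → 0 + 18 = 18. Stack: [18]
STORE_FAST x → x=18. Stack: []
LOAD_FAST_LOAD_FAST x,b → push 18,-1. Stack: [18, -1]
BINARY_OP // → 18 // -1 = -18. Stack: [-18]
STORE_FAST x → x=-18. Stack: []
LOAD_FAST i → push 0. Stack: [0]
LOAD_CONST → push 1. Stack: [0, 1]
BINARY_OP + → 0 + 1 = 1. Stack: [1]
STORE_FAST i → i=1. Stack: []
LOAD_FAST i → push 1. Stack: [1]
LOAD_CONST → push 2. Stack: [1, 2]
COMPARE_OP bool(<) → 1 vs 2 = True. Stack: [True]
POP_JUMP_IF_FALSE → pop True; no jump. Stack: []
LOAD_FAST_LOAD_FAST x,a → push -18,18. Stack: [-18, 18]
BINARY_OP + → -18 + 18 = 0. Stack: [0]
STORE_FAST x → x=0. Stack: []
LOAD_FAST_LOAD_FAST x,b → push 0,-1. Stack: [0, -1]
BINARY_OP // → 0 // -1 = 0. Stack: [0]
STORE_FAST x → x=0. Stack: []
LOAD_FAST i → push 1. Stack: [1]
LOAD_CONST → push 1. Stack: [1, 1]
BINARY_OP + → 1 + 1 = 2. Stack: [2]
STORE_FAST i → i=2. Stack: []
LOAD_FAST i → push 2. Stack: [2]
LOAD_CONST → push 2. Stack: [2, 2]
COMPARE_OP bool(<) → 2 vs 2 = False. Stack: [False]
POP_JUMP_IF_FALSE → pop False; jump. Stack: []
LOAD_FAST x → push 0. Stack: [0]
RETURN_VALUE → return 0.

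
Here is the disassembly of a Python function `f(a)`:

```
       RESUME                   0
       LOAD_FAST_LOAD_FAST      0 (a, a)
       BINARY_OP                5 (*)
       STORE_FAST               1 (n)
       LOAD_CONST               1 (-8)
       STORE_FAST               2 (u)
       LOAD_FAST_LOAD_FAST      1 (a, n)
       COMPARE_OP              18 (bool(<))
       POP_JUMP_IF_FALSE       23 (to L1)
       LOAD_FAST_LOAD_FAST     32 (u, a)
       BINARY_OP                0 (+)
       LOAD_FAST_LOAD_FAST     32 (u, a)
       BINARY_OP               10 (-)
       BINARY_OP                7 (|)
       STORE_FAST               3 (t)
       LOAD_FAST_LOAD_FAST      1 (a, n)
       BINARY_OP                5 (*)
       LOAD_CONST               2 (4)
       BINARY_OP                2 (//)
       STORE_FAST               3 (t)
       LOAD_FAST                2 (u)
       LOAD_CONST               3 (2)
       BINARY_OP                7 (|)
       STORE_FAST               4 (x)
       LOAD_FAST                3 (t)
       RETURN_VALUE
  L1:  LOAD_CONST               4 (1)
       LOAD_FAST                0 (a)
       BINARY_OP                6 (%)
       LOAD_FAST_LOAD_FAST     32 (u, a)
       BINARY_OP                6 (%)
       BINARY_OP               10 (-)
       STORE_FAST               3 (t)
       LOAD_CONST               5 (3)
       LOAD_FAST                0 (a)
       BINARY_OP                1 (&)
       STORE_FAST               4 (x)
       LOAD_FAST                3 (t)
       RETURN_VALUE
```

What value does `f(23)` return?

3041

LOAD_FAST_LOAD_FAST a,a → push 23,23. Stack: [23, 23]
BINARY_OP * → 23 * 23 = 529. Stack: [529]
STORE_FAST n → n=529. Stack: []
LOAD_CONST → push -8. Stack: [-8]
STORE_FAST u → u=-8. Stack: []
LOAD_FAST_LOAD_FAST a,n → push 23,529. Stack: [23, 529]
COMPARE_OP bool(<) → 23 vs 529 = True. Stack: [True]
POP_JUMP_IF_FALSE → pop True; no jump. Stack: []
LOAD_FAST_LOAD_FAST u,a → push -8,23. Stack: [-8, 23]
BINARY_OP + → -8 + 23 = 15. Stack: [15]
LOAD_FAST_LOAD_FAST u,a → push -8,23. Stack: [15, -8, 23]
BINARY_OP - → -8 - 23 = -31. Stack: [15, -31]
BINARY_OP | → 15 | -31 = -17. Stack: [-17]
STORE_FAST t → t=-17. Stack: []
LOAD_FAST_LOAD_FAST a,n → push 23,529. Stack: [23, 529]
BINARY_OP * → 23 * 529 = 12167. Stack: [12167]
LOAD_CONST → push 4. Stack: [12167, 4]
BINARY_OP // → 12167 // 4 = 3041. Stack: [3041]
STORE_FAST t → t=3041. Stack: []
LOAD_FAST u → push -8. Stack: [-8]
LOAD_CONST → push 2. Stack: [-8, 2]
BINARY_OP | → -8 | 2 = -6. Stack: [-6]
STORE_FAST x → x=-6. Stack: []
LOAD_FAST t → push 3041. Stack: [3041]
RETURN_VALUE → return 3041.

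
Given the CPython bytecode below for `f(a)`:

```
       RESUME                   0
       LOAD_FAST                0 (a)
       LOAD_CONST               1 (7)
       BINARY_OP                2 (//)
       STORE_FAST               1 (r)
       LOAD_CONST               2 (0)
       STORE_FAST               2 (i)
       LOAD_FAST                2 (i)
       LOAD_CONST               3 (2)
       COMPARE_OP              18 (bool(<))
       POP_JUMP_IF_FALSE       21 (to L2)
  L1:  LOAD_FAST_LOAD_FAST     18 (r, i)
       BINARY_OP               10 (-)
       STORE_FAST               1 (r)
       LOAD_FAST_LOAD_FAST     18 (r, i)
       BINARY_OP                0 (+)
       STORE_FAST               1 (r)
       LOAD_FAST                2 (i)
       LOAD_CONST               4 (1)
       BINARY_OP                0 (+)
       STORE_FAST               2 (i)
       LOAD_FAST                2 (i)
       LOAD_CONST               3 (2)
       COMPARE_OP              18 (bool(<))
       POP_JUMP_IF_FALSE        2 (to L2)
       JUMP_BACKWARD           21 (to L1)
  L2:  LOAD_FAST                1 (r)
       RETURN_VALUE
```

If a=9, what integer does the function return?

LOAD_FAST a → push 9. Stack: [9]
LOAD_CONST → push 7. Stack: [9, 7]
BINARY_OP // → 9 // 7 = 1. Stack: [1]
STORE_FAST r → r=1. Stack: []
LOAD_CONST → push 0. Stack: [0]
STORE_FAST i → i=0. Stack: []
LOAD_FAST i → push 0. Stack: [0]
LOAD_CONST → push 2. Stack: [0, 2]
COMPARE_OP bool(<) → 0 vs 2 = True. Stack: [True]
POP_JUMP_IF_FALSE → pop True; no jump. Stack: []
LOAD_FAST_LOAD_FAST r,i → push 1,0. Stack: [1, 0]
BINARY_OP - → 1 - 0 = 1. Stack: [1]
STORE_FAST r → r=1. Stack: []
LOAD_FAST_LOAD_FAST r,i → push 1,0. Stack: [1, 0]
BINARY_OP + → 1 + 0 = 1. Stack: [1]
STORE_FAST r → r=1. Stack: []
LOAD_FAST i → push 0. Stack: [0]
LOAD_CONST → push 1. Stack: [0, 1]
BINARY_OP + → 0 + 1 = 1. Stack: [1]
STORE_FAST i → i=1. Stack: []
LOAD_FAST i → push 1. Stack: [1]
LOAD_CONST → push 2. Stack: [1, 2]
COMPARE_OP bool(<) → 1 vs 2 = True. Stack: [True]
POP_JUMP_IF_FALSE → pop True; no jump. Stack: []
LOAD_FAST_LOAD_FAST r,i → push 1,1. Stack: [1, 1]
BINARY_OP - → 1 - 1 = 0. Stack: [0]
STORE_FAST r → r=0. Stack: []
LOAD_FAST_LOAD_FAST r,i → push 0,1. Stack: [0, 1]
BINARY_OP + → 0 + 1 = 1. Stack: [1]
STORE_FAST r → r=1. Stack: []
LOAD_FAST i → push 1. Stack: [1]
LOAD_CONST → push 1. Stack: [1, 1]
BINARY_OP + → 1 + 1 = 2. Stack: [2]
STORE_FAST i → i=2. Stack: []
LOAD_FAST i → push 2. Stack: [2]
LOAD_CONST → push 2. Stack: [2, 2]
COMPARE_OP bool(<) → 2 vs 2 = False. Stack: [False]
POP_JUMP_IF_FALSE → pop False; jump. Stack: []
LOAD_FAST r → push 1. Stack: [1]
RETURN_VALUE → return 1.

1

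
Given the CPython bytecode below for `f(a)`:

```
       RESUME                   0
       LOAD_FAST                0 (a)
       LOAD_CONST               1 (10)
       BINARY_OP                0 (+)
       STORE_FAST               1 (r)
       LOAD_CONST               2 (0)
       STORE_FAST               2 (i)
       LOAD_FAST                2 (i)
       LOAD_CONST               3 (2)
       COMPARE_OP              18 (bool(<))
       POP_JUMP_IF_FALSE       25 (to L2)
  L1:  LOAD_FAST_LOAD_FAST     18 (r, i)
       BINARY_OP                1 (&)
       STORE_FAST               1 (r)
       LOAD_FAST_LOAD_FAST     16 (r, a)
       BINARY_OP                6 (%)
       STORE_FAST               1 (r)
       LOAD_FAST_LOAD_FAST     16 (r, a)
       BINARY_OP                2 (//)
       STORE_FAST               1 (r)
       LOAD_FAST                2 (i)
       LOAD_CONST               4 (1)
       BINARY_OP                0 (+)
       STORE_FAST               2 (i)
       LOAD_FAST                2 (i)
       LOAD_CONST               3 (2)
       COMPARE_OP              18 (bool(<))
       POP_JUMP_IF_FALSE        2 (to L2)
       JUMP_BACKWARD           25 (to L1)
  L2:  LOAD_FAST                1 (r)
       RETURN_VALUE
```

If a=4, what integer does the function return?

LOAD_FAST a → push 4. Stack: [4]
LOAD_CONST → push 10. Stack: [4, 10]
BINARY_OP + → 4 + 10 = 14. Stack: [14]
STORE_FAST r → r=14. Stack: []
LOAD_CONST → push 0. Stack: [0]
STORE_FAST i → i=0. Stack: []
LOAD_FAST i → push 0. Stack: [0]
LOAD_CONST → push 2. Stack: [0, 2]
COMPARE_OP bool(<) → 0 vs 2 = True. Stack: [True]
POP_JUMP_IF_FALSE → pop True; no jump. Stack: []
LOAD_FAST_LOAD_FAST r,i → push 14,0. Stack: [14, 0]
BINARY_OP & → 14 & 0 = 0. Stack: [0]
STORE_FAST r → r=0. Stack: []
LOAD_FAST_LOAD_FAST r,a → push 0,4. Stack: [0, 4]
BINARY_OP % → 0 % 4 = 0. Stack: [0]
STORE_FAST r → r=0. Stack: []
LOAD_FAST_LOAD_FAST r,a → push 0,4. Stack: [0, 4]
BINARY_OP // → 0 // 4 = 0. Stack: [0]
STORE_FAST r → r=0. Stack: []
LOAD_FAST i → push 0. Stack: [0]
LOAD_CONST → push 1. Stack: [0, 1]
BINARY_OP + → 0 + 1 = 1. Stack: [1]
STORE_FAST i → i=1. Stack: []
LOAD_FAST i → push 1. Stack: [1]
LOAD_CONST → push 2. Stack: [1, 2]
COMPARE_OP bool(<) → 1 vs 2 = True. Stack: [True]
POP_JUMP_IF_FALSE → pop True; no jump. Stack: []
LOAD_FAST_LOAD_FAST r,i → push 0,1. Stack: [0, 1]
BINARY_OP & → 0 & 1 = 0. Stack: [0]
STORE_FAST r → r=0. Stack: []
LOAD_FAST_LOAD_FAST r,a → push 0,4. Stack: [0, 4]
BINARY_OP % → 0 % 4 = 0. Stack: [0]
STORE_FAST r → r=0. Stack: []
LOAD_FAST_LOAD_FAST r,a → push 0,4. Stack: [0, 4]
BINARY_OP // → 0 // 4 = 0. Stack: [0]
STORE_FAST r → r=0. Stack: []
LOAD_FAST i → push 1. Stack: [1]
LOAD_CONST → push 1. Stack: [1, 1]
BINARY_OP + → 1 + 1 = 2. Stack: [2]
STORE_FAST i → i=2. Stack: []
LOAD_FAST i → push 2. Stack: [2]
LOAD_CONST → push 2. Stack: [2, 2]
COMPARE_OP bool(<) → 2 vs 2 = False. Stack: [False]
POP_JUMP_IF_FALSE → pop False; jump. Stack: []
LOAD_FAST r → push 0. Stack: [0]
RETURN_VALUE → return 0.

0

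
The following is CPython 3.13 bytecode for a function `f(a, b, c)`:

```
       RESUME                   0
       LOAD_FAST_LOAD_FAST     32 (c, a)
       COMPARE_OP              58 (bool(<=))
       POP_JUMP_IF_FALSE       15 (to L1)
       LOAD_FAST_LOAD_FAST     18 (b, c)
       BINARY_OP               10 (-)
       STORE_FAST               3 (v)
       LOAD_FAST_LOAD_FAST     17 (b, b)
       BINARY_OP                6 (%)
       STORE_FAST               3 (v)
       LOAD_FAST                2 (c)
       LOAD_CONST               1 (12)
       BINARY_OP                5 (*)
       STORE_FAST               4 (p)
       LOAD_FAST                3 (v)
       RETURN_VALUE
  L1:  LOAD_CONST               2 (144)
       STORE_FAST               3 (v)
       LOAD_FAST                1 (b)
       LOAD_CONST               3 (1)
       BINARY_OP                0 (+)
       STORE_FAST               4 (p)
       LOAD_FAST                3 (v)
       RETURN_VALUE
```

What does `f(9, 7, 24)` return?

LOAD_FAST_LOAD_FAST c,a → push 24,9. Stack: [24, 9]
COMPARE_OP bool(<=) → 24 vs 9 = False. Stack: [False]
POP_JUMP_IF_FALSE → pop False; jump. Stack: []
LOAD_CONST → push 144. Stack: [144]
STORE_FAST v → v=144. Stack: []
LOAD_FAST b → push 7. Stack: [7]
LOAD_CONST → push 1. Stack: [7, 1]
BINARY_OP + → 7 + 1 = 8. Stack: [8]
STORE_FAST p → p=8. Stack: []
LOAD_FAST v → push 144. Stack: [144]
RETURN_VALUE → return 144.

144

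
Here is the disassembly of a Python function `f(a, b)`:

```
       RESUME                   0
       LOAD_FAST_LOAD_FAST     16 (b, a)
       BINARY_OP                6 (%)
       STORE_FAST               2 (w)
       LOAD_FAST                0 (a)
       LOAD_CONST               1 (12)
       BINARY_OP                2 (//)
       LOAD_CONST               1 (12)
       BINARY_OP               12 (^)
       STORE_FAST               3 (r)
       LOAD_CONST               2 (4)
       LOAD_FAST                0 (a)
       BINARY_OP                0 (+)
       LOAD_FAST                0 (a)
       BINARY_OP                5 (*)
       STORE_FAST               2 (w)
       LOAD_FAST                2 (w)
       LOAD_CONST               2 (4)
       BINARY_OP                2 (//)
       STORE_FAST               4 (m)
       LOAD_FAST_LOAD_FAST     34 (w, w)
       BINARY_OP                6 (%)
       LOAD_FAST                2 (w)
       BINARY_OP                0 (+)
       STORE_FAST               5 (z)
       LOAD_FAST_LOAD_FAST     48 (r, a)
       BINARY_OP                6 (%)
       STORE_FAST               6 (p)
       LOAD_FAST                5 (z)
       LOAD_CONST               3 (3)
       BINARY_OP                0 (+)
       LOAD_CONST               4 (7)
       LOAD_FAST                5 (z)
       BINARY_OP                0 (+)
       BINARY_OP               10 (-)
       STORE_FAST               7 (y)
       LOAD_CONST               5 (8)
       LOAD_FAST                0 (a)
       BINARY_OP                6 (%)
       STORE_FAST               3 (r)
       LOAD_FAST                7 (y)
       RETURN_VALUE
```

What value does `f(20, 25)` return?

LOAD_FAST_LOAD_FAST b,a → push 25,20. Stack: [25, 20]
BINARY_OP % → 25 % 20 = 5. Stack: [5]
STORE_FAST w → w=5. Stack: []
LOAD_FAST a → push 20. Stack: [20]
LOAD_CONST → push 12. Stack: [20, 12]
BINARY_OP // → 20 // 12 = 1. Stack: [1]
LOAD_CONST → push 12. Stack: [1, 12]
BINARY_OP ^ → 1 ^ 12 = 13. Stack: [13]
STORE_FAST r → r=13. Stack: []
LOAD_CONST → push 4. Stack: [4]
LOAD_FAST a → push 20. Stack: [4, 20]
BINARY_OP + → 4 + 20 = 24. Stack: [24]
LOAD_FAST a → push 20. Stack: [24, 20]
BINARY_OP * → 24 * 20 = 480. Stack: [480]
STORE_FAST w → w=480. Stack: []
LOAD_FAST w → push 480. Stack: [480]
LOAD_CONST → push 4. Stack: [480, 4]
BINARY_OP // → 480 // 4 = 120. Stack: [120]
STORE_FAST m → m=120. Stack: []
LOAD_FAST_LOAD_FAST w,w → push 480,480. Stack: [480, 480]
BINARY_OP % → 480 % 480 = 0. Stack: [0]
LOAD_FAST w → push 480. Stack: [0, 480]
BINARY_OP + → 0 + 480 = 480. Stack: [480]
STORE_FAST z → z=480. Stack: []
LOAD_FAST_LOAD_FAST r,a → push 13,20. Stack: [13, 20]
BINARY_OP % → 13 % 20 = 13. Stack: [13]
STORE_FAST p → p=13. Stack: []
LOAD_FAST z → push 480. Stack: [480]
LOAD_CONST → push 3. Stack: [480, 3]
BINARY_OP + → 480 + 3 = 483. Stack: [483]
LOAD_CONST → push 7. Stack: [483, 7]
LOAD_FAST z → push 480. Stack: [483, 7, 480]
BINARY_OP + → 7 + 480 = 487. Stack: [483, 487]
BINARY_OP - → 483 - 487 = -4. Stack: [-4]
STORE_FAST y → y=-4. Stack: []
LOAD_CONST → push 8. Stack: [8]
LOAD_FAST a → push 20. Stack: [8, 20]
BINARY_OP % → 8 % 20 = 8. Stack: [8]
STORE_FAST r → r=8. Stack: []
LOAD_FAST y → push -4. Stack: [-4]
RETURN_VALUE → return -4.

-4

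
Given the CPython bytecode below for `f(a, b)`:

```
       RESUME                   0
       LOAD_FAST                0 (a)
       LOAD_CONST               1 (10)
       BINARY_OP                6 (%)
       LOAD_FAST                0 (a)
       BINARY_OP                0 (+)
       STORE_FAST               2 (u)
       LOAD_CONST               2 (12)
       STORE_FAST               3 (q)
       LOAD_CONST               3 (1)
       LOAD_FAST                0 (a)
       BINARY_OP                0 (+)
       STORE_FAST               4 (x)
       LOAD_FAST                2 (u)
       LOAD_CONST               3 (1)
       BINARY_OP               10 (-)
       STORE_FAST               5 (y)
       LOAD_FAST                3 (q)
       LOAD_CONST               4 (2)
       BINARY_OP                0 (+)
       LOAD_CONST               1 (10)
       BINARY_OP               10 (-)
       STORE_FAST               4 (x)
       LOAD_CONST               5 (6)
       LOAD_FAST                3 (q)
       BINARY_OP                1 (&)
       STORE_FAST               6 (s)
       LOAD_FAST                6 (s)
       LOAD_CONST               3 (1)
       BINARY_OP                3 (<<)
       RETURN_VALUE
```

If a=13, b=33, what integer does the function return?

8

LOAD_FAST a → push 13. Stack: [13]
LOAD_CONST → push 10. Stack: [13, 10]
BINARY_OP % → 13 % 10 = 3. Stack: [3]
LOAD_FAST a → push 13. Stack: [3, 13]
BINARY_OP + → 3 + 13 = 16. Stack: [16]
STORE_FAST u → u=16. Stack: []
LOAD_CONST → push 12. Stack: [12]
STORE_FAST q → q=12. Stack: []
LOAD_CONST → push 1. Stack: [1]
LOAD_FAST a → push 13. Stack: [1, 13]
BINARY_OP + → 1 + 13 = 14. Stack: [14]
STORE_FAST x → x=14. Stack: []
LOAD_FAST u → push 16. Stack: [16]
LOAD_CONST → push 1. Stack: [16, 1]
BINARY_OP - → 16 - 1 = 15. Stack: [15]
STORE_FAST y → y=15. Stack: []
LOAD_FAST q → push 12. Stack: [12]
LOAD_CONST → push 2. Stack: [12, 2]
BINARY_OP + → 12 + 2 = 14. Stack: [14]
LOAD_CONST → push 10. Stack: [14, 10]
BINARY_OP - → 14 - 10 = 4. Stack: [4]
STORE_FAST x → x=4. Stack: []
LOAD_CONST → push 6. Stack: [6]
LOAD_FAST q → push 12. Stack: [6, 12]
BINARY_OP & → 6 & 12 = 4. Stack: [4]
STORE_FAST s → s=4. Stack: []
LOAD_FAST s → push 4. Stack: [4]
LOAD_CONST → push 1. Stack: [4, 1]
BINARY_OP << → 4 << 1 = 8. Stack: [8]
RETURN_VALUE → return 8.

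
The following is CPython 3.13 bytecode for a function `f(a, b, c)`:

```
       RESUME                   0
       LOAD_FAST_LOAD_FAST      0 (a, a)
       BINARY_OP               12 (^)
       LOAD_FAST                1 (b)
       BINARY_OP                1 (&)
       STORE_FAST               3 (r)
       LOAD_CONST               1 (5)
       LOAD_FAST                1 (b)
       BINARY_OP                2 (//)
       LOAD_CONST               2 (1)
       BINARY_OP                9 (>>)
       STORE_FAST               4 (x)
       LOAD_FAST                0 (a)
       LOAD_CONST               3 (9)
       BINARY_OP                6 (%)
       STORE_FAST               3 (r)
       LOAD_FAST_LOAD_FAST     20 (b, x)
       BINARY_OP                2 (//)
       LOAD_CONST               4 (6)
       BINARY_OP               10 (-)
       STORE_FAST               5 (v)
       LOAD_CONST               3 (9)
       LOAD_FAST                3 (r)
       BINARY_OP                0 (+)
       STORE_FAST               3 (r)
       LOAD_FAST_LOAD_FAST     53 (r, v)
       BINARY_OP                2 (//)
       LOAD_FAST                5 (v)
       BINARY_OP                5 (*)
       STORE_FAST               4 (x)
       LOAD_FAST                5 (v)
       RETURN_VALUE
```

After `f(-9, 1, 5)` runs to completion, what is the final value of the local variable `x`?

LOAD_FAST_LOAD_FAST a,a → push -9,-9. Stack: [-9, -9]
BINARY_OP ^ → -9 ^ -9 = 0. Stack: [0]
LOAD_FAST b → push 1. Stack: [0, 1]
BINARY_OP & → 0 & 1 = 0. Stack: [0]
STORE_FAST r → r=0. Stack: []
LOAD_CONST → push 5. Stack: [5]
LOAD_FAST b → push 1. Stack: [5, 1]
BINARY_OP // → 5 // 1 = 5. Stack: [5]
LOAD_CONST → push 1. Stack: [5, 1]
BINARY_OP >> → 5 >> 1 = 2. Stack: [2]
STORE_FAST x → x=2. Stack: []
LOAD_FAST a → push -9. Stack: [-9]
LOAD_CONST → push 9. Stack: [-9, 9]
BINARY_OP % → -9 % 9 = 0. Stack: [0]
STORE_FAST r → r=0. Stack: []
LOAD_FAST_LOAD_FAST b,x → push 1,2. Stack: [1, 2]
BINARY_OP // → 1 // 2 = 0. Stack: [0]
LOAD_CONST → push 6. Stack: [0, 6]
BINARY_OP - → 0 - 6 = -6. Stack: [-6]
STORE_FAST v → v=-6. Stack: []
LOAD_CONST → push 9. Stack: [9]
LOAD_FAST r → push 0. Stack: [9, 0]
BINARY_OP + → 9 + 0 = 9. Stack: [9]
STORE_FAST r → r=9. Stack: []
LOAD_FAST_LOAD_FAST r,v → push 9,-6. Stack: [9, -6]
BINARY_OP // → 9 // -6 = -2. Stack: [-2]
LOAD_FAST v → push -6. Stack: [-2, -6]
BINARY_OP * → -2 * -6 = 12. Stack: [12]
STORE_FAST x → x=12. Stack: []
LOAD_FAST v → push -6. Stack: [-6]
RETURN_VALUE → return -6.

12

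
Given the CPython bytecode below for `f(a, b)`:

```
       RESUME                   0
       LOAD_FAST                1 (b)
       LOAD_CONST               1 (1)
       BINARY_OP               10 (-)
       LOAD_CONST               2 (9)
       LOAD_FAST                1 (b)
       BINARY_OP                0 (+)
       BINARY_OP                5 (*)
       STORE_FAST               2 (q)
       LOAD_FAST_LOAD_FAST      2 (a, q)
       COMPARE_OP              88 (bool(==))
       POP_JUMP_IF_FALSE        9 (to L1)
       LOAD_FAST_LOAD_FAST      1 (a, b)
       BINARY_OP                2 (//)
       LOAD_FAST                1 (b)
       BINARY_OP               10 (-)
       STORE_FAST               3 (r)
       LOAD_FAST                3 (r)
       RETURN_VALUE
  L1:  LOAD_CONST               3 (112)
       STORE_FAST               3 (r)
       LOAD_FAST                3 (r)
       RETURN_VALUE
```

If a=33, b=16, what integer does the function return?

LOAD_FAST b → push 16. Stack: [16]
LOAD_CONST → push 1. Stack: [16, 1]
BINARY_OP - → 16 - 1 = 15. Stack: [15]
LOAD_CONST → push 9. Stack: [15, 9]
LOAD_FAST b → push 16. Stack: [15, 9, 16]
BINARY_OP + → 9 + 16 = 25. Stack: [15, 25]
BINARY_OP * → 15 * 25 = 375. Stack: [375]
STORE_FAST q → q=375. Stack: []
LOAD_FAST_LOAD_FAST a,q → push 33,375. Stack: [33, 375]
COMPARE_OP bool(==) → 33 vs 375 = False. Stack: [False]
POP_JUMP_IF_FALSE → pop False; jump. Stack: []
LOAD_CONST → push 112. Stack: [112]
STORE_FAST r → r=112. Stack: []
LOAD_FAST r → push 112. Stack: [112]
RETURN_VALUE → return 112.

112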